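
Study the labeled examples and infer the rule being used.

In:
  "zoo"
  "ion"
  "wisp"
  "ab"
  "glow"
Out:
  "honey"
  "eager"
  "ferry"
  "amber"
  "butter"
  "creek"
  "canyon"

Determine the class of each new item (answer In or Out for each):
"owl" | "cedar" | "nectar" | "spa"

In, Out, Out, In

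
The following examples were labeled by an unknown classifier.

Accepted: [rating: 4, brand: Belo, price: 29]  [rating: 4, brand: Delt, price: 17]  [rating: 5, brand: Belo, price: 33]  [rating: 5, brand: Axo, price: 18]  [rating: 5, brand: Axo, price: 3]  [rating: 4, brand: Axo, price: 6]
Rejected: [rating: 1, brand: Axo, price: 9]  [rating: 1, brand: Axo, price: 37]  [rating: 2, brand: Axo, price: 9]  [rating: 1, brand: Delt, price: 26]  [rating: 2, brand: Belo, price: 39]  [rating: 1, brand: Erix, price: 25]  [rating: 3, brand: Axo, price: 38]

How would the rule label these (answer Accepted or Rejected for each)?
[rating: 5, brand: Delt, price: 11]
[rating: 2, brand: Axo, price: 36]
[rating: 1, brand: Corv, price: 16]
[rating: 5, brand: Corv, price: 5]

Accepted, Rejected, Rejected, Accepted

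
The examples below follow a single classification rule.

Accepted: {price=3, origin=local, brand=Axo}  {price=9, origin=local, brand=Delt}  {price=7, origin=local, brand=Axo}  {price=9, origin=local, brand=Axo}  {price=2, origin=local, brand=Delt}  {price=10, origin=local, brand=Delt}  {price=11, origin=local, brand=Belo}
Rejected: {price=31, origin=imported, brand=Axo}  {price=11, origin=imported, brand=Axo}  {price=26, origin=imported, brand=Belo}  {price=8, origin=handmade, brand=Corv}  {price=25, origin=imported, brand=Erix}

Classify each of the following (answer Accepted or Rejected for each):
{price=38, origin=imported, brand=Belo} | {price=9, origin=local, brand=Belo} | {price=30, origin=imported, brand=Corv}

Rejected, Accepted, Rejected

Rule: origin is local. This holds for each 'Accepted' example and fails for each 'Rejected' one.
{price=38, origin=imported, brand=Belo}: origin is imported, does not fit → Rejected.
{price=9, origin=local, brand=Belo}: origin is local, matches → Accepted.
{price=30, origin=imported, brand=Corv}: origin is imported, does not fit → Rejected.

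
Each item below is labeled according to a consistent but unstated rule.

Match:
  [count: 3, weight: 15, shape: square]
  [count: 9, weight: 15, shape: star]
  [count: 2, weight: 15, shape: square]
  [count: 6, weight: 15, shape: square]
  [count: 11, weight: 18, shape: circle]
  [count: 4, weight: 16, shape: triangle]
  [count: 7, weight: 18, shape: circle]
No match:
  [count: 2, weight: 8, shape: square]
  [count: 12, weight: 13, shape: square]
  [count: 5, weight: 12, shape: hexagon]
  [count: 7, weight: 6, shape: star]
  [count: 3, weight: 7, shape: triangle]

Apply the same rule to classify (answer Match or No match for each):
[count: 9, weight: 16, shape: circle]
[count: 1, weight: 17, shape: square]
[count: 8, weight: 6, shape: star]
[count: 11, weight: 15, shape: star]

Match, Match, No match, Match

The rule appears to be: weight ≥ 15.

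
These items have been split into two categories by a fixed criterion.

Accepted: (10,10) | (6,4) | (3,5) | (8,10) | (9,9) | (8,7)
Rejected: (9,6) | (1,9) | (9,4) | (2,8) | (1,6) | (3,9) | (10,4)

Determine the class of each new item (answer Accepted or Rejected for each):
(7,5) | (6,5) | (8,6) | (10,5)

Accepted, Accepted, Accepted, Rejected

The simplest hypothesis consistent with all the labels is: |first − second| ≤ 2.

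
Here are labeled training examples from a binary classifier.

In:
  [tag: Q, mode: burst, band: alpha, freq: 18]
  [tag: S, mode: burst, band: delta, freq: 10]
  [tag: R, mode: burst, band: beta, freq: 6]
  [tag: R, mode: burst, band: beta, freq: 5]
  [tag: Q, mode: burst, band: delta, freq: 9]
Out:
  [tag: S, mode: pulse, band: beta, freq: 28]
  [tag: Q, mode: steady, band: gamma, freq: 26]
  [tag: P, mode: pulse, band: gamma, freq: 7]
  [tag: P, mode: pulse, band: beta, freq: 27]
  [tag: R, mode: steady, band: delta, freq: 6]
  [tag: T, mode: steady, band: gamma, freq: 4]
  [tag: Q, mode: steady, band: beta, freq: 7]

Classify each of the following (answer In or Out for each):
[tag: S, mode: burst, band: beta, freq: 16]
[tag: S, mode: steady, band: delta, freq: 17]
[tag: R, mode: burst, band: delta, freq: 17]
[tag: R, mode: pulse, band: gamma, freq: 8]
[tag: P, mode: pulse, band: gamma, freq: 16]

In, Out, In, Out, Out

Looking at the examples, the only property every 'In' case has and every 'Out' case lacks is: mode is burst.
[tag: S, mode: burst, band: beta, freq: 16]: In (mode is burst).
[tag: S, mode: steady, band: delta, freq: 17]: Out (mode is steady).
[tag: R, mode: burst, band: delta, freq: 17]: In (mode is burst).
[tag: R, mode: pulse, band: gamma, freq: 8]: Out (mode is pulse).
[tag: P, mode: pulse, band: gamma, freq: 16]: Out (mode is pulse).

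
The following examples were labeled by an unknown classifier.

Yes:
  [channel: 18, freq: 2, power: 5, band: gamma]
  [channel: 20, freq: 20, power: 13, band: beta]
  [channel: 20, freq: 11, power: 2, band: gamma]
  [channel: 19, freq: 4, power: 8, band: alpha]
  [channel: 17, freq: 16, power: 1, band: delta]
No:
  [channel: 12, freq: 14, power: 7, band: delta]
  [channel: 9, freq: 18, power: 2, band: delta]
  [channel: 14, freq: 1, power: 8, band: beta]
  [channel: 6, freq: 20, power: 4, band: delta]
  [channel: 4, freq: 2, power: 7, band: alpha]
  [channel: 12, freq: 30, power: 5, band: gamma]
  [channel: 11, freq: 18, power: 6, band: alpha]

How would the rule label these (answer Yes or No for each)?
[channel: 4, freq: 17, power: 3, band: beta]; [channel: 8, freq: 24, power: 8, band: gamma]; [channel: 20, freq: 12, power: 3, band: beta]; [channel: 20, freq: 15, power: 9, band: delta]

No, No, Yes, Yes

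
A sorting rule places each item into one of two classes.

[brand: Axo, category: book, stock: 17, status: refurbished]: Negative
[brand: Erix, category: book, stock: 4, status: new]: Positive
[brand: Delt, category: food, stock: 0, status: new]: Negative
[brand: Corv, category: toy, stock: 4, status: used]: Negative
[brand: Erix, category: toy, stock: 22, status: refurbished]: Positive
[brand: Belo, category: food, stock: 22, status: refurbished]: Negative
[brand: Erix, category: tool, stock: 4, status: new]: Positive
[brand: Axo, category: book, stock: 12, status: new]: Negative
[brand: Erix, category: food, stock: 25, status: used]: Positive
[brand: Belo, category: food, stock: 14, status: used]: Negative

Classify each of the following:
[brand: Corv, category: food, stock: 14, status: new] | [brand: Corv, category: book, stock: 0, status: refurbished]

A rule that fits every label: brand is Erix — true of each 'Positive' example, false of each 'Negative' one.
Negative: [brand: Corv, category: food, stock: 14, status: new], since brand is Corv. Negative: [brand: Corv, category: book, stock: 0, status: refurbished], since brand is Corv.

Negative, Negative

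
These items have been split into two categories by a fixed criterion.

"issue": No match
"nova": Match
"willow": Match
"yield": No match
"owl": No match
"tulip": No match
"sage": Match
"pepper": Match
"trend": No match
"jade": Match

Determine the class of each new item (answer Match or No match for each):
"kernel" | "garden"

The classifier is using: even length.
"kernel" — length 6, hence Match. "garden" — length 6, hence Match.

Match, Match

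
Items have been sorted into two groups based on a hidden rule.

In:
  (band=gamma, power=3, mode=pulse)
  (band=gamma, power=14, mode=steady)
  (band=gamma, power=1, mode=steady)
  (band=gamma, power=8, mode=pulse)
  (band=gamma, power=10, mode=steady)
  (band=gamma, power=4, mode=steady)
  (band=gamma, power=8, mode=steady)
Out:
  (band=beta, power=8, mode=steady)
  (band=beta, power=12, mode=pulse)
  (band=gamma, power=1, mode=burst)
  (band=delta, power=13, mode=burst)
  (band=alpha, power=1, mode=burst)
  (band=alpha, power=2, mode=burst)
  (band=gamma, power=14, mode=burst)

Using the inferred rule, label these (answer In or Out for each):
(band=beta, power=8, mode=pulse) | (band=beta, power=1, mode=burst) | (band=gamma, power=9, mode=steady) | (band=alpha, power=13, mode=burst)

The classifier is using: band is gamma AND mode is not burst.
(band=beta, power=8, mode=pulse) — band is beta, mode is pulse, hence Out.
(band=beta, power=1, mode=burst) — band is beta, mode is burst, hence Out.
(band=gamma, power=9, mode=steady) — band is gamma, mode is steady, hence In.
(band=alpha, power=13, mode=burst) — band is alpha, mode is burst, hence Out.

Out, Out, In, Out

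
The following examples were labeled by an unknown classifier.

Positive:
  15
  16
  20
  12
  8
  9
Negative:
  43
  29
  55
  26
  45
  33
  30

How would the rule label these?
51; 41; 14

The rule appears to be: at most 20.
51 → 51 > 20 → Negative.
41 → 41 > 20 → Negative.
14 → 14 ≤ 20 → Positive.

Negative, Negative, Positive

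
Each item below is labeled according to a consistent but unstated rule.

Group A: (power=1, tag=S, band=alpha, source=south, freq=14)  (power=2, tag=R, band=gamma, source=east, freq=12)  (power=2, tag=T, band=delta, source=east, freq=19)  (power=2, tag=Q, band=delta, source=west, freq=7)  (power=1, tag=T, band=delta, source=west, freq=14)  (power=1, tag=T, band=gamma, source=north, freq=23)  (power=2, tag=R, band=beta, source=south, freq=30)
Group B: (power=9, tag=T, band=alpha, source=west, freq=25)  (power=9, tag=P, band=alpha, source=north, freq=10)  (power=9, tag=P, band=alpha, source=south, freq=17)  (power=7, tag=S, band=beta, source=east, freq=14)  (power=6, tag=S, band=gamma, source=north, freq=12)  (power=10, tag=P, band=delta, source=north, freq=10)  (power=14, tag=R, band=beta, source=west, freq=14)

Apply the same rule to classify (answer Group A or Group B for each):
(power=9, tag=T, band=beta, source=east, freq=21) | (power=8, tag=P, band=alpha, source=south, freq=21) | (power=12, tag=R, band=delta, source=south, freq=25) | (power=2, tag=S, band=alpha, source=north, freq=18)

The rule appears to be: power ≤ 2.

Group B, Group B, Group B, Group A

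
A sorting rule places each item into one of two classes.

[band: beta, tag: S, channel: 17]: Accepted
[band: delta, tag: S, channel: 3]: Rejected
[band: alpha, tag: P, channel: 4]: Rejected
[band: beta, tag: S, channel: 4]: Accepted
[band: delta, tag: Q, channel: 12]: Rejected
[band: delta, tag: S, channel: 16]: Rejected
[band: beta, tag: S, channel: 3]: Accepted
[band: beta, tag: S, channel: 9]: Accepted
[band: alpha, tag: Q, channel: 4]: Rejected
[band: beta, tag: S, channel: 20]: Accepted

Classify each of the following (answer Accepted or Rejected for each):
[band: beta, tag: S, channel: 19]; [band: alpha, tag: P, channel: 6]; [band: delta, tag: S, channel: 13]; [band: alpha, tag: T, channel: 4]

The classifier is using: band is beta.
Accepted: [band: beta, tag: S, channel: 19], since band is beta. Rejected: [band: alpha, tag: P, channel: 6], since band is alpha. Rejected: [band: delta, tag: S, channel: 13], since band is delta. Rejected: [band: alpha, tag: T, channel: 4], since band is alpha.

Accepted, Rejected, Rejected, Rejected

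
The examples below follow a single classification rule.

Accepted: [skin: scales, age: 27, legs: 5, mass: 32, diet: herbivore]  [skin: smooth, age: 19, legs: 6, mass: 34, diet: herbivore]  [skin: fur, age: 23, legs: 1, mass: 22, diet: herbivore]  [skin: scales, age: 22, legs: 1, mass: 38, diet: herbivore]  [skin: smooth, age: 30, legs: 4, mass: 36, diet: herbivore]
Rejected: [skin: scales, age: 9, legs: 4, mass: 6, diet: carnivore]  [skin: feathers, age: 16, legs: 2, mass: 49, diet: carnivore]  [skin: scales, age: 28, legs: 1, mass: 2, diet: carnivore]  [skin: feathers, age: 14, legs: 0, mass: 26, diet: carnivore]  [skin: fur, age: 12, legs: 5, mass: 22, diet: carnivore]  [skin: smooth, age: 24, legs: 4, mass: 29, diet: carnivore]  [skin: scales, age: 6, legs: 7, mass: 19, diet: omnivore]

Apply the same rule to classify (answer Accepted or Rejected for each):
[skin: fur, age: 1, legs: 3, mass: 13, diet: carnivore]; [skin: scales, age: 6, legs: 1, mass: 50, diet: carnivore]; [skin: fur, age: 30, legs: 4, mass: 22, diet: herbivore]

Looking at the examples, the only property every 'Accepted' case has and every 'Rejected' case lacks is: diet is herbivore.
[skin: fur, age: 1, legs: 3, mass: 13, diet: carnivore] — diet is carnivore, hence Rejected.
[skin: scales, age: 6, legs: 1, mass: 50, diet: carnivore] — diet is carnivore, hence Rejected.
[skin: fur, age: 30, legs: 4, mass: 22, diet: herbivore] — diet is herbivore, hence Accepted.

Rejected, Rejected, Accepted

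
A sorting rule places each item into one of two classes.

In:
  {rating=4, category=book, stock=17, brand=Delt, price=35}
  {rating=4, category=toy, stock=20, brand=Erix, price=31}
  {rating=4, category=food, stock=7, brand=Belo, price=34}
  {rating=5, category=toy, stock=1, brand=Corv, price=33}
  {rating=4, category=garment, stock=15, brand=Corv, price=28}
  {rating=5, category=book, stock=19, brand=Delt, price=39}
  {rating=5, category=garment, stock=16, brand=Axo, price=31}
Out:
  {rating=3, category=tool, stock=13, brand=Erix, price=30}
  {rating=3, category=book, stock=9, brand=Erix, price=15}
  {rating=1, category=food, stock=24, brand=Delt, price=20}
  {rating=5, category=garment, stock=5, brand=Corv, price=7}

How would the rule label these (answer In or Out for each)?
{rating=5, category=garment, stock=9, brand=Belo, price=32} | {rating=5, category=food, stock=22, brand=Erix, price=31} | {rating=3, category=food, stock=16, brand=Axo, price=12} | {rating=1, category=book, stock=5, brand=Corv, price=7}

The rule appears to be: rating ≥ 4 AND price ≥ 15.
{rating=5, category=garment, stock=9, brand=Belo, price=32}: In (rating = 5, price = 32). {rating=5, category=food, stock=22, brand=Erix, price=31}: In (rating = 5, price = 31). {rating=3, category=food, stock=16, brand=Axo, price=12}: Out (rating = 3, price = 12). {rating=1, category=book, stock=5, brand=Corv, price=7}: Out (rating = 1, price = 7).

In, In, Out, Out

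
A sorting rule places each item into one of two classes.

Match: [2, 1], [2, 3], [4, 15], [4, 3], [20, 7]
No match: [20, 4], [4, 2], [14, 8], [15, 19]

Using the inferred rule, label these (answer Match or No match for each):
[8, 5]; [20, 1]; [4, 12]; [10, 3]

The simplest hypothesis consistent with all the labels is: sum is odd.
[8, 5]: 8+5 = 13, matches → Match. [20, 1]: 20+1 = 21, matches → Match. [4, 12]: 4+12 = 16, lacks this property → No match. [10, 3]: 10+3 = 13, matches → Match.

Match, Match, No match, Match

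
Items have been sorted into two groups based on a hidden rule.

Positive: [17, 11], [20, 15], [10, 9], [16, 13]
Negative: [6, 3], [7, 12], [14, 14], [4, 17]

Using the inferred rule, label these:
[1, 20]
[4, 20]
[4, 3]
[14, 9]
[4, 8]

Every 'Positive' example satisfies: first > second AND sum ≥ 19. None of the 'Negative' examples do.
[1, 20]: Negative (1 < 20, 1+20 = 21). [4, 20]: Negative (4 < 20, 4+20 = 24). [4, 3]: Negative (4 > 3, 4+3 = 7). [14, 9]: Positive (14 > 9, 14+9 = 23). [4, 8]: Negative (4 < 8, 4+8 = 12).

Negative, Negative, Negative, Positive, Negative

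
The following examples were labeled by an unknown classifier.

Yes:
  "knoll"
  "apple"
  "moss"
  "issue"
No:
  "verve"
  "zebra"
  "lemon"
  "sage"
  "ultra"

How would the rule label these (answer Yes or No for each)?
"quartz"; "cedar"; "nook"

No, No, Yes

'Yes' ⟺ has a double letter.
"quartz": no doubled letter, does not pass → No. "cedar": no doubled letter, does not pass → No. "nook": 'oo' doubled, passes → Yes.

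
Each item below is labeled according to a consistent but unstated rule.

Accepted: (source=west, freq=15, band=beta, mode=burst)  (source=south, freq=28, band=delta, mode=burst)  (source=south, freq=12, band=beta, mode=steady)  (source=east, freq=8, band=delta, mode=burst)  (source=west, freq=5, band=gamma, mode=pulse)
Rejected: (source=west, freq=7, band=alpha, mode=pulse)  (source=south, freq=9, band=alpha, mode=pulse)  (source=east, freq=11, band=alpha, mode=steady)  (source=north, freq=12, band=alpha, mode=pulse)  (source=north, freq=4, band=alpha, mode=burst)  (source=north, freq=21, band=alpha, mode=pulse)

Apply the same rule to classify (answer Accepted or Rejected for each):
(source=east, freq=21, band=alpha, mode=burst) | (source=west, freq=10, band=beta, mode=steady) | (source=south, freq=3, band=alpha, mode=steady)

All 'Accepted' examples share one property — band is not alpha — and every 'Rejected' example lacks it.
Rejected: (source=east, freq=21, band=alpha, mode=burst), since band is alpha.
Accepted: (source=west, freq=10, band=beta, mode=steady), since band is beta.
Rejected: (source=south, freq=3, band=alpha, mode=steady), since band is alpha.

Rejected, Accepted, Rejected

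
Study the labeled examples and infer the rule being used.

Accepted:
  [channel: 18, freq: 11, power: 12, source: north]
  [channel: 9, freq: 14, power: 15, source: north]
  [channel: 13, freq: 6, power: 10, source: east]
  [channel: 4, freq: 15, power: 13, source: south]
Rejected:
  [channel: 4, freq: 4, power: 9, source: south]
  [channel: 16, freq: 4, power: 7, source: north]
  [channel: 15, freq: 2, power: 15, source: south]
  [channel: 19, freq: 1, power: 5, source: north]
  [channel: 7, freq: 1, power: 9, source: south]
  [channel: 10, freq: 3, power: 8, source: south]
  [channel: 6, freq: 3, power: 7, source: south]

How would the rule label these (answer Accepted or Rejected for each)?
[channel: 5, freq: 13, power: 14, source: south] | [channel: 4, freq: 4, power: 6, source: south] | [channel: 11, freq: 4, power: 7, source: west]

The rule appears to be: freq ≥ 6.
[channel: 5, freq: 13, power: 14, source: south] — freq = 13, hence Accepted. [channel: 4, freq: 4, power: 6, source: south] — freq = 4, hence Rejected. [channel: 11, freq: 4, power: 7, source: west] — freq = 4, hence Rejected.

Accepted, Rejected, Rejected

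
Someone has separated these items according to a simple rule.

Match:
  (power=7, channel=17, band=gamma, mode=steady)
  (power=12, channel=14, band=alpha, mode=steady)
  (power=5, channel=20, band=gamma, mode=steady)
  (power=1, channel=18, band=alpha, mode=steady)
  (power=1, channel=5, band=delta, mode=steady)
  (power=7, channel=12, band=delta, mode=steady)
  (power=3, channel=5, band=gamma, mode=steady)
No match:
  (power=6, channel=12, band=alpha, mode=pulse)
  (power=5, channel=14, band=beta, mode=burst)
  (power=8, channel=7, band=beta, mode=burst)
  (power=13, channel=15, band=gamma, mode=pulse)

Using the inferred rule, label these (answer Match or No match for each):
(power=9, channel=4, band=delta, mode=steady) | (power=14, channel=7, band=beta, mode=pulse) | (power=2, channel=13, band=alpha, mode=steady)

Every 'Match' example satisfies: mode is steady. None of the 'No match' examples do.
(power=9, channel=4, band=delta, mode=steady): mode is steady, checks out → Match.
(power=14, channel=7, band=beta, mode=pulse): mode is pulse, lacks this property → No match.
(power=2, channel=13, band=alpha, mode=steady): mode is steady, checks out → Match.

Match, No match, Match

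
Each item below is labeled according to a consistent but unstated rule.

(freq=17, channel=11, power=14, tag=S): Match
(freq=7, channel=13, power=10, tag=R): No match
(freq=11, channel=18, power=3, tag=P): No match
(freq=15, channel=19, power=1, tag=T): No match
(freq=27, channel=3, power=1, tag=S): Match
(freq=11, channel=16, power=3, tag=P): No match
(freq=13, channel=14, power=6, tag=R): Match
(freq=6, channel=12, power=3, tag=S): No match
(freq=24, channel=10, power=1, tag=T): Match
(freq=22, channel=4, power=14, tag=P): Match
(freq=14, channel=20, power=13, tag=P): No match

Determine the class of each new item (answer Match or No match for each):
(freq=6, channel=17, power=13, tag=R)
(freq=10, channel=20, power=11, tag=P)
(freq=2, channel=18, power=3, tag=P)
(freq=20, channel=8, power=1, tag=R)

The distinguishing property — freq ≥ 11 AND channel ≤ 14 — holds for all the 'Match' cases and none of the 'No match' cases.

No match, No match, No match, Match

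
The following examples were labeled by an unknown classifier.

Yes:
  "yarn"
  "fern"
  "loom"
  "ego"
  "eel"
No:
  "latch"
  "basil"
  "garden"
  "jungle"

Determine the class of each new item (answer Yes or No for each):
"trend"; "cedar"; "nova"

The simplest hypothesis consistent with all the labels is: length ≤ 4.
"trend": length 5, does not pass → No. "cedar": length 5, does not pass → No. "nova": length 4, meets the rule → Yes.

No, No, Yes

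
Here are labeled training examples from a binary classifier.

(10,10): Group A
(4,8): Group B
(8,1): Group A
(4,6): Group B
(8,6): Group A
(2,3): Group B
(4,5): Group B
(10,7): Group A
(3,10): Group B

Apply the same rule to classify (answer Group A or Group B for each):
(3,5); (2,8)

The common property of the 'Group A' items is: first ≥ 5. No 'Group B' item has it.
(3,5) → first 3 → Group B.
(2,8) → first 2 → Group B.

Group B, Group B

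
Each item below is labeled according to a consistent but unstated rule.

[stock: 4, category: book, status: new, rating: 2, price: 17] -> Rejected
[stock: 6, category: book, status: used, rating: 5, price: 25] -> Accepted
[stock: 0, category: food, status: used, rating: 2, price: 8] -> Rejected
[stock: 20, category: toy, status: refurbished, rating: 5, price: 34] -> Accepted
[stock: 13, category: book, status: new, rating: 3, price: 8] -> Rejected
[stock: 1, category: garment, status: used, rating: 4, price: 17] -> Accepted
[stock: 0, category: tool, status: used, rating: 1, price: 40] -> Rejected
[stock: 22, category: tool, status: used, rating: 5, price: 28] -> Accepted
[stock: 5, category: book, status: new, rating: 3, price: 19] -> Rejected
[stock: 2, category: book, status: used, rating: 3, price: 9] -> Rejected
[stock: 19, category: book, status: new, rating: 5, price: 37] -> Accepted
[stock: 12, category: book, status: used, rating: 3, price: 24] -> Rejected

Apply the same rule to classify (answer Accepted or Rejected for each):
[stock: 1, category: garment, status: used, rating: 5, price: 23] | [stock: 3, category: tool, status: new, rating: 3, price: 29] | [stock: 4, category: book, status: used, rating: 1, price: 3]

One predicate separates the groups cleanly: rating ≥ 4.
[stock: 1, category: garment, status: used, rating: 5, price: 23] → rating = 5 → Accepted. [stock: 3, category: tool, status: new, rating: 3, price: 29] → rating = 3 → Rejected. [stock: 4, category: book, status: used, rating: 1, price: 3] → rating = 1 → Rejected.

Accepted, Rejected, Rejected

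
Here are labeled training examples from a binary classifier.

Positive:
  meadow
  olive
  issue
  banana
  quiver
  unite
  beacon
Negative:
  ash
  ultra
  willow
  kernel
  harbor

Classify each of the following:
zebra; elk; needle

Rule: has ≥ 3 vowels. This holds for each 'Positive' example and fails for each 'Negative' one.
Negative: zebra, since 2 vowels. Negative: elk, since 1 vowel. Positive: needle, since 3 vowels.

Negative, Negative, Positive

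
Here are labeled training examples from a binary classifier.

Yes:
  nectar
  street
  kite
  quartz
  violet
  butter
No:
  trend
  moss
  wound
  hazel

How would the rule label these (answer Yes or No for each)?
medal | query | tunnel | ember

No, No, Yes, No

One predicate separates the groups cleanly: even length AND contains 't'.
medal: length 5, no 't', doesn't qualify → No. query: length 5, no 't', doesn't qualify → No. tunnel: length 6, has 't', fits → Yes. ember: length 5, no 't', doesn't qualify → No.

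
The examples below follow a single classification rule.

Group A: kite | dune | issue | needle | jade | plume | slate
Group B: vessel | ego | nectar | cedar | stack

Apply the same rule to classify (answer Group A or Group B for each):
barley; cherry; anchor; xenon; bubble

Every 'Group A' example satisfies: ends with 'e'. None of the 'Group B' examples do.
barley: ends with 'y', fails this test → Group B. cherry: ends with 'y', fails this test → Group B. anchor: ends with 'r', fails this test → Group B. xenon: ends with 'n', fails this test → Group B. bubble: ends with 'e', checks out → Group A.

Group B, Group B, Group B, Group B, Group A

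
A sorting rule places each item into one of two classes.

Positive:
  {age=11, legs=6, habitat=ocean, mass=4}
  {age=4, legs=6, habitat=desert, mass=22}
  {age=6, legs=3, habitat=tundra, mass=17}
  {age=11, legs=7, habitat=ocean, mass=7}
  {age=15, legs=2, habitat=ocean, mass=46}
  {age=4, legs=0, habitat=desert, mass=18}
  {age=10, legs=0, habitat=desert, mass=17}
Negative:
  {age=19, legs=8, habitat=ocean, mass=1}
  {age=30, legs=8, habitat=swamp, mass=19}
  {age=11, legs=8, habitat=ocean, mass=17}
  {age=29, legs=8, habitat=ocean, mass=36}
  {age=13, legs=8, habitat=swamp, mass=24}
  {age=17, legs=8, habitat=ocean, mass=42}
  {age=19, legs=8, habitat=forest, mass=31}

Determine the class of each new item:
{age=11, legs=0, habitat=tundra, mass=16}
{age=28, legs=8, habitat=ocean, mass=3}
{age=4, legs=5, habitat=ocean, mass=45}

The rule appears to be: legs ≤ 7.
{age=11, legs=0, habitat=tundra, mass=16} — legs = 0, hence Positive. {age=28, legs=8, habitat=ocean, mass=3} — legs = 8, hence Negative. {age=4, legs=5, habitat=ocean, mass=45} — legs = 5, hence Positive.

Positive, Negative, Positive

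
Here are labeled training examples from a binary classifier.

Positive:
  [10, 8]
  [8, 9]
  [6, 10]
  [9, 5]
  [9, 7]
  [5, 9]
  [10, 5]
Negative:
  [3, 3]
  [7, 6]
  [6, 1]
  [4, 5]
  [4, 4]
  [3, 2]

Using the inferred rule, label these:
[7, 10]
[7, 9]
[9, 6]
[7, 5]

Positive, Positive, Positive, Negative

Every 'Positive' example satisfies: sum ≥ 14. None of the 'Negative' examples do.
Positive: [7, 10], since 7+10 = 17. Positive: [7, 9], since 7+9 = 16. Positive: [9, 6], since 9+6 = 15. Negative: [7, 5], since 7+5 = 12.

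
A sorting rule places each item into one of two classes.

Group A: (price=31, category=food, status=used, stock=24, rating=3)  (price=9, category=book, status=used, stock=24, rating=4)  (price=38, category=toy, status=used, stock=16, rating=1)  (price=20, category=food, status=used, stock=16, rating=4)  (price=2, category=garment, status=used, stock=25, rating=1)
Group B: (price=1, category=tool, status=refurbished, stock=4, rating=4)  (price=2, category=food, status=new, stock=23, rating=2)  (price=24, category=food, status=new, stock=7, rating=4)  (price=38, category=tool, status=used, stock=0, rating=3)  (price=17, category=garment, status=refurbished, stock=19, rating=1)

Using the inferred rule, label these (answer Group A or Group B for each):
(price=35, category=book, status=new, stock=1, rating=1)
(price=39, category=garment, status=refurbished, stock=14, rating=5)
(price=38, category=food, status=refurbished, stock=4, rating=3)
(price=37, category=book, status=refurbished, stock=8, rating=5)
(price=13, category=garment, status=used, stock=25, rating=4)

Group B, Group B, Group B, Group B, Group A

The rule appears to be: status is used AND stock ≥ 4.
(price=35, category=book, status=new, stock=1, rating=1) → status is new, stock = 1 → Group B.
(price=39, category=garment, status=refurbished, stock=14, rating=5) → status is refurbished, stock = 14 → Group B.
(price=38, category=food, status=refurbished, stock=4, rating=3) → status is refurbished, stock = 4 → Group B.
(price=37, category=book, status=refurbished, stock=8, rating=5) → status is refurbished, stock = 8 → Group B.
(price=13, category=garment, status=used, stock=25, rating=4) → status is used, stock = 25 → Group A.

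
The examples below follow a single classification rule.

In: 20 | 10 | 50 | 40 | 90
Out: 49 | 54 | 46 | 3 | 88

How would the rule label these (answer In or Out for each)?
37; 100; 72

The simplest hypothesis consistent with all the labels is: multiple of 5.

Out, In, Out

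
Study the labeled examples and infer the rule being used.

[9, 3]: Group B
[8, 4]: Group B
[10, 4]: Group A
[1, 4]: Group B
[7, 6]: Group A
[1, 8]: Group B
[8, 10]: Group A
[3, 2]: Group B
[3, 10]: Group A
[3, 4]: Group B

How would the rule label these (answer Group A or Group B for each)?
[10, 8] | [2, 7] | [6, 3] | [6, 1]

Group A, Group B, Group B, Group B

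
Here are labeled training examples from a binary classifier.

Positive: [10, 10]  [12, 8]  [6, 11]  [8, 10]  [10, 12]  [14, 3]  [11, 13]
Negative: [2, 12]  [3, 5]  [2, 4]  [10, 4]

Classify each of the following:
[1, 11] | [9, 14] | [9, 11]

The distinguishing property — sum ≥ 17 — holds for all the 'Positive' cases and none of the 'Negative' cases.
[1, 11]: 1+11 = 12 — fails this test, so Negative.
[9, 14]: 9+14 = 23 — qualifies, so Positive.
[9, 11]: 9+11 = 20 — qualifies, so Positive.

Negative, Positive, Positive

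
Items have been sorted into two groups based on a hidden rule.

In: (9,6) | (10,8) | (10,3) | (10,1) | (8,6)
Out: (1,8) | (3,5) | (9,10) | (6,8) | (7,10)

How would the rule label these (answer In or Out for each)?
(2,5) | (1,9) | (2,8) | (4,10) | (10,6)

Out, Out, Out, Out, In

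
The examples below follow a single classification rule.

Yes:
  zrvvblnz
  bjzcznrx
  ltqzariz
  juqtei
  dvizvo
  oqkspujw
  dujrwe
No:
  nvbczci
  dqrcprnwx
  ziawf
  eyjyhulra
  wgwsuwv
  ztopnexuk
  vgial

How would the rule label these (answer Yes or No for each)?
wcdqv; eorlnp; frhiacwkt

Comparing the two groups points to one rule — even length.
wcdqv: length 5 — does not fit, so No.
eorlnp: length 6 — passes, so Yes.
frhiacwkt: length 9 — does not fit, so No.

No, Yes, No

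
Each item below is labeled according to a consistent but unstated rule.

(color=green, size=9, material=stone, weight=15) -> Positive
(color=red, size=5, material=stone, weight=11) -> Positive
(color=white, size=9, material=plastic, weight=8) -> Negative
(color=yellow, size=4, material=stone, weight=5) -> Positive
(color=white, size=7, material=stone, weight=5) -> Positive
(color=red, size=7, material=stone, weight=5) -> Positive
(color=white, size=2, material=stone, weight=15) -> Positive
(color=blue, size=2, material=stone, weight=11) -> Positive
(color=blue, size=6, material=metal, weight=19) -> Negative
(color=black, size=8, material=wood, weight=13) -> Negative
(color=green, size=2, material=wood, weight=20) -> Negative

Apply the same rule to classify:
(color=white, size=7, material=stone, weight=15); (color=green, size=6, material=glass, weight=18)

Positive, Negative

The common property of the 'Positive' items is: material is stone. No 'Negative' item has it.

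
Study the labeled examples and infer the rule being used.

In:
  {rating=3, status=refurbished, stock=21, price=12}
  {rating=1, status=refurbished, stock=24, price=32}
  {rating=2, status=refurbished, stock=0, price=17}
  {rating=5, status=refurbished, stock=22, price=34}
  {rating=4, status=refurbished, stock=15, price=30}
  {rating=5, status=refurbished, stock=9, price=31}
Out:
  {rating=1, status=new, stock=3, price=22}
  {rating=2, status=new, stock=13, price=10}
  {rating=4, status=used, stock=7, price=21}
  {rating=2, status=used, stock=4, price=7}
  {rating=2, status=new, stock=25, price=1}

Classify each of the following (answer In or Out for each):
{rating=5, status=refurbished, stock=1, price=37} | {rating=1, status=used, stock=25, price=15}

The rule appears to be: status is refurbished.
In: {rating=5, status=refurbished, stock=1, price=37}, since status is refurbished. Out: {rating=1, status=used, stock=25, price=15}, since status is used.

In, Out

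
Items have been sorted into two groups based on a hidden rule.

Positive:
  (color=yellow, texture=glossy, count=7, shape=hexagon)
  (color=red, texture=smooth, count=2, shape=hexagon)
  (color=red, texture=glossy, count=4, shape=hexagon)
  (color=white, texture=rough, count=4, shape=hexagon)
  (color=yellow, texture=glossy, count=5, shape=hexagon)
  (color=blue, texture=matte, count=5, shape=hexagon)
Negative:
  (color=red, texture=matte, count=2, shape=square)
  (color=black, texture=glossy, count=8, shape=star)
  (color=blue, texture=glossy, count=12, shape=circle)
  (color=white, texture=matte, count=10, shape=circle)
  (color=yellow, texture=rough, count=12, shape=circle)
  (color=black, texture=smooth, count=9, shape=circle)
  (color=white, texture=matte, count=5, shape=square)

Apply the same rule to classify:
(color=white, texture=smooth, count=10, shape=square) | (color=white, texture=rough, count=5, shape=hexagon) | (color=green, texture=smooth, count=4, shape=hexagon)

All 'Positive' examples share one property — shape is hexagon — and every 'Negative' example lacks it.
(color=white, texture=smooth, count=10, shape=square) — shape is square, hence Negative. (color=white, texture=rough, count=5, shape=hexagon) — shape is hexagon, hence Positive. (color=green, texture=smooth, count=4, shape=hexagon) — shape is hexagon, hence Positive.

Negative, Positive, Positive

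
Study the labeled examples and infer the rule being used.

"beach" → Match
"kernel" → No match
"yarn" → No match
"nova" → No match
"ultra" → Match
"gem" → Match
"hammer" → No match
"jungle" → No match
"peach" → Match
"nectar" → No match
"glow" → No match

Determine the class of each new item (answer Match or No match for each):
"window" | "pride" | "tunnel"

The common property of the 'Match' items is: odd length. No 'No match' item has it.
"window": No match (length 6). "pride": Match (length 5). "tunnel": No match (length 6).

No match, Match, No match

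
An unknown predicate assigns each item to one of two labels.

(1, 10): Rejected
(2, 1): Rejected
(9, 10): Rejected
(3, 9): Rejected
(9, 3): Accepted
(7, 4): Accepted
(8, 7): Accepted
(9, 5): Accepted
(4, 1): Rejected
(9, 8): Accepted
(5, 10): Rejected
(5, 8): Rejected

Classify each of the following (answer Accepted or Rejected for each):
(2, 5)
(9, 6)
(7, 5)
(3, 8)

Rejected, Accepted, Accepted, Rejected

'Accepted' ⟺ first > second AND sum ≥ 11.
(2, 5) → 2 < 5, 2+5 = 7 → Rejected. (9, 6) → 9 > 6, 9+6 = 15 → Accepted. (7, 5) → 7 > 5, 7+5 = 12 → Accepted. (3, 8) → 3 < 8, 3+8 = 11 → Rejected.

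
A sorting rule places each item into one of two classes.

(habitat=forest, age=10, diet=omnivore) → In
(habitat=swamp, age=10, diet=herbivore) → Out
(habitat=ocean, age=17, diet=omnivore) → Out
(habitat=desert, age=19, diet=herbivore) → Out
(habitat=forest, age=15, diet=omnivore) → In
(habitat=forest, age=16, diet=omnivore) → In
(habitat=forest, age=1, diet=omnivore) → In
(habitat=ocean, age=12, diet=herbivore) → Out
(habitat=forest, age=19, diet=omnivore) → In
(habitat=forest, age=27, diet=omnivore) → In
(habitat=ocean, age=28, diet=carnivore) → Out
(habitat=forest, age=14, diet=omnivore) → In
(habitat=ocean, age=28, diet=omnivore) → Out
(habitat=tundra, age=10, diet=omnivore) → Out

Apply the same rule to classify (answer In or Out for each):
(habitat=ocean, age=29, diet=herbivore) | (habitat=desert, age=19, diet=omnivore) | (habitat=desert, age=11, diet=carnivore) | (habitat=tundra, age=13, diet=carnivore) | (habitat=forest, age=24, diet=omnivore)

The simplest hypothesis consistent with all the labels is: habitat is forest.

Out, Out, Out, Out, In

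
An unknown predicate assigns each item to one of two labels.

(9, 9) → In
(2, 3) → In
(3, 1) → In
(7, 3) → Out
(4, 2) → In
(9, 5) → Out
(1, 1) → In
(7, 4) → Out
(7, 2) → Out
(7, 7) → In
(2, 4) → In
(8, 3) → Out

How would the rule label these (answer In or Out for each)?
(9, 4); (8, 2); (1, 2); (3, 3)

Out, Out, In, In

The pattern is that an item is 'In' exactly when: |first − second| ≤ 2.
Out: (9, 4), since |9−4| = 5. Out: (8, 2), since |8−2| = 6. In: (1, 2), since |1−2| = 1. In: (3, 3), since |3−3| = 0.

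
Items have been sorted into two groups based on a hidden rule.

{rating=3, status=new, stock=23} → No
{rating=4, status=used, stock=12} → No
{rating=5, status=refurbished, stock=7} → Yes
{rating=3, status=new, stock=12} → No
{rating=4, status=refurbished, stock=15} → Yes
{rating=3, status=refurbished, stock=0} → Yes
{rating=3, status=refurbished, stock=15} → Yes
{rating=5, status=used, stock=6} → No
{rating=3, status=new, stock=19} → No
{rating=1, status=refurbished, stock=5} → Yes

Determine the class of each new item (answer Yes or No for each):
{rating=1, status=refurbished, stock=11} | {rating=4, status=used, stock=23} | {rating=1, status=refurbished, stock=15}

The classifier is using: status is refurbished.

Yes, No, Yes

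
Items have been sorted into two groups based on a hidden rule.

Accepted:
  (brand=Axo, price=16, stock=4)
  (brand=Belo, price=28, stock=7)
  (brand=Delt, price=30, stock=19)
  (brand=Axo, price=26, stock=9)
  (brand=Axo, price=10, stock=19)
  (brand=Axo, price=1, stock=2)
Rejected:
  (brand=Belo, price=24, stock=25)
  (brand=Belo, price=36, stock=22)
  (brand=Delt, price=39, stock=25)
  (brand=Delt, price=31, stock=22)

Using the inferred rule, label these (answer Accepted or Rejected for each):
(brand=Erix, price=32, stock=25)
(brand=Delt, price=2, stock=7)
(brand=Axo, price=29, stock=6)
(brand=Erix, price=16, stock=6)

'Accepted' ⟺ stock ≤ 19.
(brand=Erix, price=32, stock=25) → stock = 25 → Rejected. (brand=Delt, price=2, stock=7) → stock = 7 → Accepted. (brand=Axo, price=29, stock=6) → stock = 6 → Accepted. (brand=Erix, price=16, stock=6) → stock = 6 → Accepted.

Rejected, Accepted, Accepted, Accepted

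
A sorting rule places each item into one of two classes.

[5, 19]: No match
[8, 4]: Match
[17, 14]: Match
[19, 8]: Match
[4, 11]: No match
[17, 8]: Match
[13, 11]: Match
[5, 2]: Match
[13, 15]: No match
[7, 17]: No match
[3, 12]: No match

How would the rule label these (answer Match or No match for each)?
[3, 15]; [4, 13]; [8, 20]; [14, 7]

The distinguishing property — first > second — holds for all the 'Match' cases and none of the 'No match' cases.
[3, 15]: No match (3 < 15). [4, 13]: No match (4 < 13). [8, 20]: No match (8 < 20). [14, 7]: Match (14 > 7).

No match, No match, No match, Match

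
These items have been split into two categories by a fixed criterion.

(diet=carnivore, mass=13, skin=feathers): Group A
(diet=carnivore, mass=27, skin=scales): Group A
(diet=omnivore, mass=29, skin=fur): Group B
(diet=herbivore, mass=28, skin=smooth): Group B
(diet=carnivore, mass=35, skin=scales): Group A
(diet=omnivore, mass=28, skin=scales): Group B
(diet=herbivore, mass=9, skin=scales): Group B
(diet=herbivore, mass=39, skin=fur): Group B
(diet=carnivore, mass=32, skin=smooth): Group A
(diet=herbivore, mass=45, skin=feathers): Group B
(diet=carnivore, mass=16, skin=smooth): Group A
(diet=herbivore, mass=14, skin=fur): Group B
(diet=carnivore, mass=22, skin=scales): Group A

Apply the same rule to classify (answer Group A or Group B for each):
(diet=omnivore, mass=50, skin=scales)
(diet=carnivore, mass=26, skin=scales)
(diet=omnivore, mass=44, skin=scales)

Group B, Group A, Group B

Rule: diet is carnivore. This holds for each 'Group A' example and fails for each 'Group B' one.
(diet=omnivore, mass=50, skin=scales): Group B (diet is omnivore). (diet=carnivore, mass=26, skin=scales): Group A (diet is carnivore). (diet=omnivore, mass=44, skin=scales): Group B (diet is omnivore).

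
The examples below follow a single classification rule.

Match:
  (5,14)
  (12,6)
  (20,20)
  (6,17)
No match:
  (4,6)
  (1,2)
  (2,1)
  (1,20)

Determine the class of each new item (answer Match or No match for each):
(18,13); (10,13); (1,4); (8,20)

Match, Match, No match, Match

The common property of the 'Match' items is: first ≥ 5. No 'No match' item has it.
Match: (18,13), since first 18.
Match: (10,13), since first 10.
No match: (1,4), since first 1.
Match: (8,20), since first 8.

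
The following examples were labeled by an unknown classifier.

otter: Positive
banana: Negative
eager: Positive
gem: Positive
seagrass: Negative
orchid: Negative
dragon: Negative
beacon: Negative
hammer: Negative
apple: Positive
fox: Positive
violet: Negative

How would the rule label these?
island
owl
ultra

'Positive' ⟺ odd length.
Negative: island, since length 6.
Positive: owl, since length 3.
Positive: ultra, since length 5.

Negative, Positive, Positive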